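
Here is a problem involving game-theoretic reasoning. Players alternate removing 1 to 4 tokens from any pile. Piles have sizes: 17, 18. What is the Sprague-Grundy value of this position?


Subtraction set: {1, 2, 3, 4}
For this subtraction set, G(n) = n mod 5 (period = max + 1 = 5).
Pile 1 (size 17): G(17) = 17 mod 5 = 2
Pile 2 (size 18): G(18) = 18 mod 5 = 3
Total Grundy value = XOR of all: 2 XOR 3 = 1

1


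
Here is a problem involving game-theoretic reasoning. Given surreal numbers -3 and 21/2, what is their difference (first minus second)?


x = -3, y = 21/2
Converting to common denominator: 2
x = -6/2, y = 21/2
x - y = -3 - 21/2 = -27/2

-27/2


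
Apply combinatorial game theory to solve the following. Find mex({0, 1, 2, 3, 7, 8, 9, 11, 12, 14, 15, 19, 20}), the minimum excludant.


Set = {0, 1, 2, 3, 7, 8, 9, 11, 12, 14, 15, 19, 20}
0 is in the set.
1 is in the set.
2 is in the set.
3 is in the set.
4 is NOT in the set. This is the mex.
mex = 4

4


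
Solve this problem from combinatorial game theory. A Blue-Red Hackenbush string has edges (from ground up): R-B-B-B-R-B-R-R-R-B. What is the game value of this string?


Edges (from ground): R-B-B-B-R-B-R-R-R-B
By Berlekamp's sign-expansion rule, a Blue-Red Hackenbush stalk has the value of the surreal number whose sign sequence is the edge sequence with B -> + and R -> -.
Sign sequence: -+++-+---+
Trace the sign expansion in the surreal number tree, starting from 0:
Edge 1: R (sign -) -> bounds (-inf, 0), value = -1
Edge 2: B (sign +) -> bounds (-1, 0), value = -1/2
Edge 3: B (sign +) -> bounds (-1/2, 0), value = -1/4
Edge 4: B (sign +) -> bounds (-1/4, 0), value = -1/8
Edge 5: R (sign -) -> bounds (-1/4, -1/8), value = -3/16
Edge 6: B (sign +) -> bounds (-3/16, -1/8), value = -5/32
Edge 7: R (sign -) -> bounds (-3/16, -5/32), value = -11/64
Edge 8: R (sign -) -> bounds (-3/16, -11/64), value = -23/128
Edge 9: R (sign -) -> bounds (-3/16, -23/128), value = -47/256
Edge 10: B (sign +) -> bounds (-47/256, -23/128), value = -93/512
Game value = -93/512

-93/512


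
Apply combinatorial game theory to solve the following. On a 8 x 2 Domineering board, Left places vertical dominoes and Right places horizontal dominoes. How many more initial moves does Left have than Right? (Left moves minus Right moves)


Board is 8 x 2 (rows x cols).
Left (vertical) placements: (rows-1) * cols = 7 * 2 = 14
Right (horizontal) placements: rows * (cols-1) = 8 * 1 = 8
Advantage = Left - Right = 14 - 8 = 6

6


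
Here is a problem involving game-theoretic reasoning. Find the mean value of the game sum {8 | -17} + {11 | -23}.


G1 = {8 | -17}, G2 = {11 | -23}
Each is a switch {a | b} with numbers a > b; its mean value is (a + b)/2, and mean value is additive over game sums: m(G1 + G2) = m(G1) + m(G2).
Mean of G1 = (8 + (-17))/2 = -9/2 = -9/2
Mean of G2 = (11 + (-23))/2 = -12/2 = -6
Mean of G1 + G2 = -9/2 + -6 = -21/2

-21/2


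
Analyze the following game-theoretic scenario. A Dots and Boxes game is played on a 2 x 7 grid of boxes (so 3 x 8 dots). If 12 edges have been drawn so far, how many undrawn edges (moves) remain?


Grid: 2 x 7 boxes, i.e. 3 rows and 8 columns of dots.
Horizontal edges: (rows + 1) * cols = 3 * 7 = 21
Vertical edges: rows * (cols + 1) = 2 * 8 = 16
Total edges: 21 + 16 = 37
Edges drawn: 12
Remaining: 37 - 12 = 25

25


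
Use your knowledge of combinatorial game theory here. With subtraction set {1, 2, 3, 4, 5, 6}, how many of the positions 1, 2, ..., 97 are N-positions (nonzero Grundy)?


Subtraction set S = {1, 2, 3, 4, 5, 6}, so G(n) = n mod 7.
G(n) = 0 when n is a multiple of 7.
Multiples of 7 in [1, 97]: 13
N-positions (nonzero Grundy) = 97 - 13 = 84

84


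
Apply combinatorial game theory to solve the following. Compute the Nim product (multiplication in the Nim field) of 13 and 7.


Nim multiplication is bilinear over XOR: (u XOR v) * w = (u*w) XOR (v*w).
So we split each operand into its bit components and XOR the pairwise Nim products.
13 = 1 + 4 + 8 (as XOR of powers of 2).
7 = 1 + 2 + 4 (as XOR of powers of 2).
Using the standard Nim-product table on single bits:
  2*2 = 3,   2*4 = 8,   2*8 = 12,
  4*4 = 6,   4*8 = 11,  8*8 = 13,
and  1*x = x (identity), k*l = l*k (commutative).
Pairwise Nim products:
  1 * 1 = 1
  1 * 2 = 2
  1 * 4 = 4
  4 * 1 = 4
  4 * 2 = 8
  4 * 4 = 6
  8 * 1 = 8
  8 * 2 = 12
  8 * 4 = 11
XOR them: 1 XOR 2 XOR 4 XOR 4 XOR 8 XOR 6 XOR 8 XOR 12 XOR 11 = 2.
Result: 13 * 7 = 2 (in Nim).

2


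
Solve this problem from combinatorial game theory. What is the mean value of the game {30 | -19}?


Game = {30 | -19}, a switch {a | b} with numbers a > b.
Its thermograph has left wall a - t and right wall b + t, which meet at t = (a - b)/2, where both equal (a + b)/2. So the mast (mean value) is at (a + b)/2.
Mean = (30 + (-19))/2 = 11/2 = 11/2

11/2


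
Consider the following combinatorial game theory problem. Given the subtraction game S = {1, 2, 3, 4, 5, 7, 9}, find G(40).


The subtraction set is S = {1, 2, 3, 4, 5, 7, 9}.
G(k) = mex{ G(k - s) : s in S, s <= k }. We compute iteratively: G(0) = 0.
G(1) = mex({0}) = 1
G(2) = mex({0, 1}) = 2
G(3) = mex({0, 1, 2}) = 3
G(4) = mex({0, 1, 2, 3}) = 4
G(5) = mex({0, 1, 2, 3, 4}) = 5
G(6) = mex({1, 2, 3, 4, 5}) = 0
G(7) = mex({0, 2, 3, 4, 5}) = 1
G(8) = mex({0, 1, 3, 4, 5}) = 2
G(9) = mex({0, 1, 2, 4, 5}) = 3
G(10) = mex({0, 1, 2, 3, 5}) = 4
G(11) = mex({0, 1, 2, 3, 4}) = 5
G(12) = mex({1, 2, 3, 4, 5}) = 0
G(13) = mex({0, 2, 3, 4, 5}) = 1
G(14) = mex({0, 1, 3, 4, 5}) = 2
Observe that G(6)..G(14) = 0, 1, 2, 3, 4, 5, 0, 1, 2 repeats G(0)..G(8) = 0, 1, 2, 3, 4, 5, 0, 1, 2.
For k >= max(S) = 9, G(k) is determined by the previous 9 values G(k-9)..G(k-1); a window of 9 consecutive values has recurred shifted by 6, so by induction G(k + 6) = G(k) for all k >= 0: the sequence is periodic from the start with period 6.
One period: G(0..5) = 0, 1, 2, 3, 4, 5.
40 mod 6 = 4, so G(40) = G(4) = 4.

4


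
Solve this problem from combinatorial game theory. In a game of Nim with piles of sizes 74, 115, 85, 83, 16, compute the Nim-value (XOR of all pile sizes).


We need the XOR (exclusive or) of all pile sizes.
After XOR-ing pile 1 (size 74): 0 XOR 74 = 74
After XOR-ing pile 2 (size 115): 74 XOR 115 = 57
After XOR-ing pile 3 (size 85): 57 XOR 85 = 108
After XOR-ing pile 4 (size 83): 108 XOR 83 = 63
After XOR-ing pile 5 (size 16): 63 XOR 16 = 47
The Nim-value of this position is 47.

47


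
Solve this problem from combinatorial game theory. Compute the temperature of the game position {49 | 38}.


The game is {49 | 38}, a switch {a | b} with numbers a > b.
Cooling {a | b} by t gives {a - t | b + t}, which stops being hot when a - t = b + t, i.e. at t = (a - b)/2. So the temperature of a switch is (a - b)/2.
Temperature = (Left option - Right option) / 2
= (49 - (38)) / 2
= 11 / 2
= 11/2

11/2


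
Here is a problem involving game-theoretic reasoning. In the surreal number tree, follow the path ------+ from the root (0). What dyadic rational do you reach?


Sign expansion: ------+
Rule: track bounds (lo, hi), initially (-inf, +inf). On '+', the current value becomes lo and we move to the simplest number in (value, hi): value + 1 if hi = +inf, otherwise the midpoint (value + hi)/2. On '-', the current value becomes hi and we move to value - 1 if lo = -inf, otherwise the midpoint (lo + value)/2.
Start at 0.
Step 1: sign = -, move left. Bounds: (-inf, 0). Value = -1
Step 2: sign = -, move left. Bounds: (-inf, -1). Value = -2
Step 3: sign = -, move left. Bounds: (-inf, -2). Value = -3
Step 4: sign = -, move left. Bounds: (-inf, -3). Value = -4
Step 5: sign = -, move left. Bounds: (-inf, -4). Value = -5
Step 6: sign = -, move left. Bounds: (-inf, -5). Value = -6
Step 7: sign = +, move right. Bounds: (-6, -5). Value = -11/2
The surreal number with sign expansion ------+ is -11/2.

-11/2


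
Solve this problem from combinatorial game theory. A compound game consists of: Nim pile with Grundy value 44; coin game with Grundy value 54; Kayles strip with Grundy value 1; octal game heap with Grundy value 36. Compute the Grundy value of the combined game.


By the Sprague-Grundy theorem, the Grundy value of a sum of games is the XOR of individual Grundy values.
Nim pile: Grundy value = 44. Running XOR: 0 XOR 44 = 44
coin game: Grundy value = 54. Running XOR: 44 XOR 54 = 26
Kayles strip: Grundy value = 1. Running XOR: 26 XOR 1 = 27
octal game heap: Grundy value = 36. Running XOR: 27 XOR 36 = 63
The combined Grundy value is 63.

63


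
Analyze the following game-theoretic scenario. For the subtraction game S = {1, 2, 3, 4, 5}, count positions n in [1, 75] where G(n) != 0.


Subtraction set S = {1, 2, 3, 4, 5}, so G(n) = n mod 6.
G(n) = 0 when n is a multiple of 6.
Multiples of 6 in [1, 75]: 12
N-positions (nonzero Grundy) = 75 - 12 = 63

63


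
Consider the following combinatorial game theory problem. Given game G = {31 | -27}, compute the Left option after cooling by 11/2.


Original game: {31 | -27} (a switch {a | b} with a > b).
Cooling by t (for t below the temperature (a - b)/2 = 29) taxes each move by t: {a | b} cooled by t is {a - t | b + t}.
Cooling amount: t = 11/2
Cooled Left option: 31 - 11/2 = 51/2
Cooled Right option: -27 + 11/2 = -43/2
Cooled game: {51/2 | -43/2}
Left option = 51/2

51/2


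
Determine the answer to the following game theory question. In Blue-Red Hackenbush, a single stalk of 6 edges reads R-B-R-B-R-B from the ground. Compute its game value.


Edges (from ground): R-B-R-B-R-B
By Berlekamp's sign-expansion rule, a Blue-Red Hackenbush stalk has the value of the surreal number whose sign sequence is the edge sequence with B -> + and R -> -.
Sign sequence: -+-+-+
Trace the sign expansion in the surreal number tree, starting from 0:
Edge 1: R (sign -) -> bounds (-inf, 0), value = -1
Edge 2: B (sign +) -> bounds (-1, 0), value = -1/2
Edge 3: R (sign -) -> bounds (-1, -1/2), value = -3/4
Edge 4: B (sign +) -> bounds (-3/4, -1/2), value = -5/8
Edge 5: R (sign -) -> bounds (-3/4, -5/8), value = -11/16
Edge 6: B (sign +) -> bounds (-11/16, -5/8), value = -21/32
Game value = -21/32

-21/32


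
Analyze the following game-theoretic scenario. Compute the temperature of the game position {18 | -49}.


The game is {18 | -49}, a switch {a | b} with numbers a > b.
Cooling {a | b} by t gives {a - t | b + t}, which stops being hot when a - t = b + t, i.e. at t = (a - b)/2. So the temperature of a switch is (a - b)/2.
Temperature = (Left option - Right option) / 2
= (18 - (-49)) / 2
= 67 / 2
= 67/2

67/2


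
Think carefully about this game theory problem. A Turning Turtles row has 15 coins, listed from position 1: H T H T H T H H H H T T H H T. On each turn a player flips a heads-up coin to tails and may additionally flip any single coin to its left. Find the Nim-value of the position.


Coins: H T H T H T H H H H T T H H T
Key fact: a single head at position k behaves exactly like a Nim heap of size k (turning it to T and optionally flipping a coin at j < k corresponds to moving the heap from k to j, or to 0), and heads combine as a disjunctive sum (two heads at the same place would cancel, matching j XOR j = 0). So the Nim-value is the XOR of the 1-indexed positions of the heads.
Face-up positions (1-indexed): [1, 3, 5, 7, 8, 9, 10, 13, 14]
XOR 0 with 1: 0 XOR 1 = 1
XOR 1 with 3: 1 XOR 3 = 2
XOR 2 with 5: 2 XOR 5 = 7
XOR 7 with 7: 7 XOR 7 = 0
XOR 0 with 8: 0 XOR 8 = 8
XOR 8 with 9: 8 XOR 9 = 1
XOR 1 with 10: 1 XOR 10 = 11
XOR 11 with 13: 11 XOR 13 = 6
XOR 6 with 14: 6 XOR 14 = 8
Nim-value = 8

8


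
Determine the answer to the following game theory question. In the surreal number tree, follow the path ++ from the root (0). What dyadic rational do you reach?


Sign expansion: ++
Rule: track bounds (lo, hi), initially (-inf, +inf). On '+', the current value becomes lo and we move to the simplest number in (value, hi): value + 1 if hi = +inf, otherwise the midpoint (value + hi)/2. On '-', the current value becomes hi and we move to value - 1 if lo = -inf, otherwise the midpoint (lo + value)/2.
Start at 0.
Step 1: sign = +, move right. Bounds: (0, +inf). Value = 1
Step 2: sign = +, move right. Bounds: (1, +inf). Value = 2
The surreal number with sign expansion ++ is 2.

2


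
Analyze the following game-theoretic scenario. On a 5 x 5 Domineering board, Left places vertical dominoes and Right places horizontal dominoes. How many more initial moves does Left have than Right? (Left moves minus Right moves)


Board is 5 x 5 (rows x cols).
Left (vertical) placements: (rows-1) * cols = 4 * 5 = 20
Right (horizontal) placements: rows * (cols-1) = 5 * 4 = 20
Advantage = Left - Right = 20 - 20 = 0

0


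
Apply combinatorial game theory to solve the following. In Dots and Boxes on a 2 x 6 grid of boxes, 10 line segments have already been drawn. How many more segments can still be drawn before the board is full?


Grid: 2 x 6 boxes, i.e. 3 rows and 7 columns of dots.
Horizontal edges: (rows + 1) * cols = 3 * 6 = 18
Vertical edges: rows * (cols + 1) = 2 * 7 = 14
Total edges: 18 + 14 = 32
Edges drawn: 10
Remaining: 32 - 10 = 22

22


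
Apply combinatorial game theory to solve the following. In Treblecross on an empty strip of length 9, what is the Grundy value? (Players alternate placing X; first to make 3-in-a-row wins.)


Treblecross: place X on empty cells; 3-in-a-row wins.
Playing within two cells of an existing X lets the opponent win at once, so sensible play treats the cells i-2..i+2 around each X as dead. The player left with no safe cell loses, so this is a normal-play take-away game on strips of safe cells.
Placing X at cell i (0-indexed) of a strip of k safe cells leaves independent strips of sizes max(0, i-2) and max(0, k-i-3). Hence G(k) = mex{ G(max(0,i-2)) XOR G(max(0,k-i-3)) : 0 <= i < k }, with G(0) = 0.
G(1): splits (0,0):0^0=0 -> mex({0}) = 1
G(2): splits (0,0):0^0=0 -> mex({0}) = 1
G(3): splits (0,0):0^0=0 -> mex({0}) = 1
G(4): splits (0,1):0^1=1 (0,0):0^0=0 -> mex({0, 1}) = 2
G(5): splits (0,2):0^1=1 (0,1):0^1=1 (0,0):0^0=0 -> mex({0, 1}) = 2
G(6) = mex({1}) = 0
G(7) = mex({0, 1, 2}) = 3
G(8) = mex({0, 1, 2}) = 3
G(9) = mex({0, 2}) = 1
Therefore G(9) = 1.

1


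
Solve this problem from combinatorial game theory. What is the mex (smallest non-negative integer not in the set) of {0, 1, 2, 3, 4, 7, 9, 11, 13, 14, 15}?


Set = {0, 1, 2, 3, 4, 7, 9, 11, 13, 14, 15}
0 is in the set.
1 is in the set.
2 is in the set.
3 is in the set.
4 is in the set.
5 is NOT in the set. This is the mex.
mex = 5

5


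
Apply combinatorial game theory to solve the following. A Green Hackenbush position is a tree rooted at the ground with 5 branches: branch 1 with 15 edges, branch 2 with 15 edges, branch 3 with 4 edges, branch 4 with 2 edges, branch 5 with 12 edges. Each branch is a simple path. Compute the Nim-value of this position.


The tree has 5 branches from the ground vertex.
In Green Hackenbush, the Nim-value of a simple path of length k is k.
Branch 1: length 15, Nim-value = 15
Branch 2: length 15, Nim-value = 15
Branch 3: length 4, Nim-value = 4
Branch 4: length 2, Nim-value = 2
Branch 5: length 12, Nim-value = 12
Total Nim-value = XOR of all branch values:
0 XOR 15 = 15
15 XOR 15 = 0
0 XOR 4 = 4
4 XOR 2 = 6
6 XOR 12 = 10
Nim-value of the tree = 10

10


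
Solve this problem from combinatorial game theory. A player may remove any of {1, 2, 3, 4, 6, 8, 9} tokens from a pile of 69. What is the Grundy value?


The subtraction set is S = {1, 2, 3, 4, 6, 8, 9}.
G(k) = mex{ G(k - s) : s in S, s <= k }. We compute iteratively: G(0) = 0.
G(1) = mex({0}) = 1
G(2) = mex({0, 1}) = 2
G(3) = mex({0, 1, 2}) = 3
G(4) = mex({0, 1, 2, 3}) = 4
G(5) = mex({1, 2, 3, 4}) = 0
G(6) = mex({0, 2, 3, 4}) = 1
G(7) = mex({0, 1, 3, 4}) = 2
G(8) = mex({0, 1, 2, 4}) = 3
G(9) = mex({0, 1, 2, 3}) = 4
G(10) = mex({1, 2, 3, 4}) = 0
G(11) = mex({0, 2, 3, 4}) = 1
G(12) = mex({0, 1, 3, 4}) = 2
G(13) = mex({0, 1, 2, 4}) = 3
Observe that G(5)..G(13) = 0, 1, 2, 3, 4, 0, 1, 2, 3 repeats G(0)..G(8) = 0, 1, 2, 3, 4, 0, 1, 2, 3.
For k >= max(S) = 9, G(k) is determined by the previous 9 values G(k-9)..G(k-1); a window of 9 consecutive values has recurred shifted by 5, so by induction G(k + 5) = G(k) for all k >= 0: the sequence is periodic from the start with period 5.
One period: G(0..4) = 0, 1, 2, 3, 4.
69 mod 5 = 4, so G(69) = G(4) = 4.

4


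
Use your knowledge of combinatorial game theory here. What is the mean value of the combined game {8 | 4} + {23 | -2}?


G1 = {8 | 4}, G2 = {23 | -2}
Each is a switch {a | b} with numbers a > b; its mean value is (a + b)/2, and mean value is additive over game sums: m(G1 + G2) = m(G1) + m(G2).
Mean of G1 = (8 + (4))/2 = 12/2 = 6
Mean of G2 = (23 + (-2))/2 = 21/2 = 21/2
Mean of G1 + G2 = 6 + 21/2 = 33/2

33/2


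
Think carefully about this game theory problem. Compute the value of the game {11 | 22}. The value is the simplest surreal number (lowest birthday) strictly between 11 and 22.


Left options: {11}, max = 11
Right options: {22}, min = 22
All options are numbers and max(Left) < min(Right), so by the simplicity theorem the value is the simplest (earliest-born) number strictly between 11 and 22.
Integers 12 through 21 all lie strictly between 11 and 22.
Among integers, the simplest (lowest birthday = smallest |n|; 0 is born on day 0, +-n on day n) is 12.
No non-integer in the interval can be simpler: if x is a non-integer in the interval, then floor(x) or ceil(x) also lies in the interval (the interval contains an integer), and both are proper prefixes of x's sign expansion, i.e. born earlier. So the game value is 12.
Game value = 12

12


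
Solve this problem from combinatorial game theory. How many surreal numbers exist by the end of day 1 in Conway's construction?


Day 0: {|} = 0 is born. Count = 1.
Day n: the number of surreal numbers born by day n is 2^(n+1) - 1.
By day 0: 2^1 - 1 = 1
By day 1: 2^2 - 1 = 3
By day 1: 3 surreal numbers.

3


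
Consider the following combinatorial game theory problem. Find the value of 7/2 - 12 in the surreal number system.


x = 7/2, y = 12
Converting to common denominator: 2
x = 7/2, y = 24/2
x - y = 7/2 - 12 = -17/2

-17/2


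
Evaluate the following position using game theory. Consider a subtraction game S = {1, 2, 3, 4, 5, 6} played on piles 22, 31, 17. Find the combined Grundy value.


Subtraction set: {1, 2, 3, 4, 5, 6}
For this subtraction set, G(n) = n mod 7 (period = max + 1 = 7).
Pile 1 (size 22): G(22) = 22 mod 7 = 1
Pile 2 (size 31): G(31) = 31 mod 7 = 3
Pile 3 (size 17): G(17) = 17 mod 7 = 3
Total Grundy value = XOR of all: 1 XOR 3 XOR 3 = 1

1


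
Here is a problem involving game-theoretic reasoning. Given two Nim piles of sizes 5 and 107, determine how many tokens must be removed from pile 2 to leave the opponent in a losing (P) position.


Piles: 5 and 107
Current XOR: 5 XOR 107 = 110 (non-zero, so this is an N-position).
To make the XOR zero, we need to find a move that balances the piles.
For pile 2 (size 107): target = 107 XOR 110 = 5
We reduce pile 2 from 107 to 5.
Tokens removed: 107 - 5 = 102
Verification: 5 XOR 5 = 0

102


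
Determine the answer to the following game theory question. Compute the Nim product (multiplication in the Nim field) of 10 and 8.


Nim multiplication is bilinear over XOR: (u XOR v) * w = (u*w) XOR (v*w).
So we split each operand into its bit components and XOR the pairwise Nim products.
10 = 2 + 8 (as XOR of powers of 2).
8 = 8 (as XOR of powers of 2).
Using the standard Nim-product table on single bits:
  2*2 = 3,   2*4 = 8,   2*8 = 12,
  4*4 = 6,   4*8 = 11,  8*8 = 13,
and  1*x = x (identity), k*l = l*k (commutative).
Pairwise Nim products:
  2 * 8 = 12
  8 * 8 = 13
XOR them: 12 XOR 13 = 1.
Result: 10 * 8 = 1 (in Nim).

1


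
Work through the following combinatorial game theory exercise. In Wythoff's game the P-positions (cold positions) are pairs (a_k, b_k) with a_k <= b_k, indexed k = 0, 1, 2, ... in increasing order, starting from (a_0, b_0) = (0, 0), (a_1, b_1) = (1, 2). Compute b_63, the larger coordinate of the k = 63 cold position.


By Wythoff's theorem, a_k = floor(k * phi) and b_k = floor(k * phi^2) = a_k + k, where phi = (1 + sqrt(5))/2 is the golden ratio.
phi = (1 + sqrt(5))/2 = 1.618034
phi^2 = phi + 1 = 2.618034
k = 63
k * phi^2 = 63 * 2.618034 = 164.936141
b_63 = floor(k * phi^2) = 164 (check: a_63 + k = 101 + 63 = 164)

164


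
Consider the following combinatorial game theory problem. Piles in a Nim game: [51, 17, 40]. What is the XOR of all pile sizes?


We need the XOR (exclusive or) of all pile sizes.
After XOR-ing pile 1 (size 51): 0 XOR 51 = 51
After XOR-ing pile 2 (size 17): 51 XOR 17 = 34
After XOR-ing pile 3 (size 40): 34 XOR 40 = 10
The Nim-value of this position is 10.

10


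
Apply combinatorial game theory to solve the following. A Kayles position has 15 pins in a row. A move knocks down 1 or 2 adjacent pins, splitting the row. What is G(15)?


Kayles: a move removes 1 or 2 adjacent pins from a contiguous row.
Removing pins from a row of k leaves two independent rows (a, b) with a + b = k - 1 (one pin) or a + b = k - 2 (two pins); an end removal gives a = 0.
By Sprague-Grundy, G(k) = mex{ G(a) XOR G(b) } over all these splits. G(0) = 0.
G(1): splits (0,0):0^0=0 -> mex({0}) = 1
G(2): splits (0,1):0^1=1 (0,0):0^0=0 -> mex({0, 1}) = 2
G(3): splits (0,2):0^2=2 (1,1):1^1=0 (0,1):0^1=1 -> mex({0, 1, 2}) = 3
G(4): splits (0,3):0^3=3 (1,2):1^2=3 (0,2):0^2=2 (1,1):1^1=0 -> mex({0, 2, 3}) = 1
G(5): splits (0,4):0^1=1 (1,3):1^3=2 (2,2):2^2=0 (0,3):0^3=3 (1,2):1^2=3 -> mex({0, 1, 2, 3}) = 4
G(6) = mex({0, 1, 2, 4}) = 3
G(7) = mex({0, 1, 3, 4, 5}) = 2
G(8) = mex({0, 2, 3, 5, 6}) = 1
G(9) = mex({0, 1, 2, 3, 6, 7}) = 4
G(10) = mex({0, 1, 3, 4, 5, 7}) = 2
G(11) = mex({0, 1, 2, 3, 4, 5}) = 6
G(12) = mex({0, 1, 2, 3, 5, 6, 7}) = 4
G(13) = mex({0, 2, 3, 4, 6, 7}) = 1
G(14) = mex({0, 1, 4, 5, 6, 7}) = 2
G(15) = mex({0, 1, 2, 3, 4, 5, 6}) = 7
Therefore G(15) = 7.

7


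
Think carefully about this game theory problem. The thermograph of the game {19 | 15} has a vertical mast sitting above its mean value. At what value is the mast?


Game = {19 | 15}, a switch {a | b} with numbers a > b.
Its thermograph has left wall a - t and right wall b + t, which meet at t = (a - b)/2, where both equal (a + b)/2. So the mast (mean value) is at (a + b)/2.
Mean = (19 + (15))/2 = 34/2 = 17

17


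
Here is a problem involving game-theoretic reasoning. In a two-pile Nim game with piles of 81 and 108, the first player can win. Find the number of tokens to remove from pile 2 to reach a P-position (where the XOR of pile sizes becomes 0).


Piles: 81 and 108
Current XOR: 81 XOR 108 = 61 (non-zero, so this is an N-position).
To make the XOR zero, we need to find a move that balances the piles.
For pile 2 (size 108): target = 108 XOR 61 = 81
We reduce pile 2 from 108 to 81.
Tokens removed: 108 - 81 = 27
Verification: 81 XOR 81 = 0

27


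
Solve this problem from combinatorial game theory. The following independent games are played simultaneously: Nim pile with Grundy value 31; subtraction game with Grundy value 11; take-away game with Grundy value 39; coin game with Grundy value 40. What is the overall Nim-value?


By the Sprague-Grundy theorem, the Grundy value of a sum of games is the XOR of individual Grundy values.
Nim pile: Grundy value = 31. Running XOR: 0 XOR 31 = 31
subtraction game: Grundy value = 11. Running XOR: 31 XOR 11 = 20
take-away game: Grundy value = 39. Running XOR: 20 XOR 39 = 51
coin game: Grundy value = 40. Running XOR: 51 XOR 40 = 27
The combined Grundy value is 27.

27


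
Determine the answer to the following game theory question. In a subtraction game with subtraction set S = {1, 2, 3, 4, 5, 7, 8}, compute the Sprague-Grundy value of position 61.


The subtraction set is S = {1, 2, 3, 4, 5, 7, 8}.
G(k) = mex{ G(k - s) : s in S, s <= k }. We compute iteratively: G(0) = 0.
G(1) = mex({0}) = 1
G(2) = mex({0, 1}) = 2
G(3) = mex({0, 1, 2}) = 3
G(4) = mex({0, 1, 2, 3}) = 4
G(5) = mex({0, 1, 2, 3, 4}) = 5
G(6) = mex({1, 2, 3, 4, 5}) = 0
G(7) = mex({0, 2, 3, 4, 5}) = 1
G(8) = mex({0, 1, 3, 4, 5}) = 2
G(9) = mex({0, 1, 2, 4, 5}) = 3
G(10) = mex({0, 1, 2, 3, 5}) = 4
G(11) = mex({0, 1, 2, 3, 4}) = 5
G(12) = mex({1, 2, 3, 4, 5}) = 0
G(13) = mex({0, 2, 3, 4, 5}) = 1
Observe that G(6)..G(13) = 0, 1, 2, 3, 4, 5, 0, 1 repeats G(0)..G(7) = 0, 1, 2, 3, 4, 5, 0, 1.
For k >= max(S) = 8, G(k) is determined by the previous 8 values G(k-8)..G(k-1); a window of 8 consecutive values has recurred shifted by 6, so by induction G(k + 6) = G(k) for all k >= 0: the sequence is periodic from the start with period 6.
One period: G(0..5) = 0, 1, 2, 3, 4, 5.
61 mod 6 = 1, so G(61) = G(1) = 1.

1


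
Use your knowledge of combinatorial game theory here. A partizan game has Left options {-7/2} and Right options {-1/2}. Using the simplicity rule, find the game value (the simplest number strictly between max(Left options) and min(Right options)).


Left options: {-7/2}, max = -7/2
Right options: {-1/2}, min = -1/2
All options are numbers and max(Left) < min(Right), so by the simplicity theorem the value is the simplest (earliest-born) number strictly between -7/2 and -1/2.
Integers -3 through -1 all lie strictly between -7/2 and -1/2.
Among integers, the simplest (lowest birthday = smallest |n|; 0 is born on day 0, +-n on day n) is -1.
No non-integer in the interval can be simpler: if x is a non-integer in the interval, then floor(x) or ceil(x) also lies in the interval (the interval contains an integer), and both are proper prefixes of x's sign expansion, i.e. born earlier. So the game value is -1.
Game value = -1

-1


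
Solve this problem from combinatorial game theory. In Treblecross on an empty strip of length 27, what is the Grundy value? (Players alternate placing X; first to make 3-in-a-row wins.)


Treblecross: place X on empty cells; 3-in-a-row wins.
Playing within two cells of an existing X lets the opponent win at once, so sensible play treats the cells i-2..i+2 around each X as dead. The player left with no safe cell loses, so this is a normal-play take-away game on strips of safe cells.
Placing X at cell i (0-indexed) of a strip of k safe cells leaves independent strips of sizes max(0, i-2) and max(0, k-i-3). Hence G(k) = mex{ G(max(0,i-2)) XOR G(max(0,k-i-3)) : 0 <= i < k }, with G(0) = 0.
G(1): splits (0,0):0^0=0 -> mex({0}) = 1
G(2): splits (0,0):0^0=0 -> mex({0}) = 1
G(3): splits (0,0):0^0=0 -> mex({0}) = 1
G(4): splits (0,1):0^1=1 (0,0):0^0=0 -> mex({0, 1}) = 2
G(5): splits (0,2):0^1=1 (0,1):0^1=1 (0,0):0^0=0 -> mex({0, 1}) = 2
G(6) = mex({1}) = 0
G(7) = mex({0, 1, 2}) = 3
G(8) = mex({0, 1, 2}) = 3
G(9) = mex({0, 2}) = 1
G(10) = mex({0, 2, 3}) = 1
G(11) = mex({0, 3}) = 1
G(12) = mex({1, 3}) = 0
G(13) = mex({0, 1, 2, 3}) = 4
G(14) = mex({0, 1, 2}) = 3
G(15) = mex({0, 1, 2}) = 3
G(16) = mex({0, 1, 2, 4}) = 3
G(17) = mex({0, 1, 3, 4}) = 2
G(18) = mex({0, 1, 3, 4}) = 2
G(19) = mex({0, 1, 3, 5}) = 2
G(20) = mex({0, 1, 2, 3, 5}) = 4
G(21) = mex({0, 1, 2, 3, 5}) = 4
G(22) = mex({1, 2, 6}) = 0
G(23) = mex({0, 1, 2, 3, 4, 6}) = 5
G(24) = mex({0, 1, 2, 3, 4}) = 5
G(25) = mex({0, 1, 3, 4, 7}) = 2
G(26) = mex({0, 1, 3, 4, 5, 7}) = 2
G(27) = mex({0, 1, 3, 5}) = 2
Therefore G(27) = 2.

2


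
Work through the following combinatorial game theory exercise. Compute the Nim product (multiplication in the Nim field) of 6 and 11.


Nim multiplication is bilinear over XOR: (u XOR v) * w = (u*w) XOR (v*w).
So we split each operand into its bit components and XOR the pairwise Nim products.
6 = 2 + 4 (as XOR of powers of 2).
11 = 1 + 2 + 8 (as XOR of powers of 2).
Using the standard Nim-product table on single bits:
  2*2 = 3,   2*4 = 8,   2*8 = 12,
  4*4 = 6,   4*8 = 11,  8*8 = 13,
and  1*x = x (identity), k*l = l*k (commutative).
Pairwise Nim products:
  2 * 1 = 2
  2 * 2 = 3
  2 * 8 = 12
  4 * 1 = 4
  4 * 2 = 8
  4 * 8 = 11
XOR them: 2 XOR 3 XOR 12 XOR 4 XOR 8 XOR 11 = 10.
Result: 6 * 11 = 10 (in Nim).

10


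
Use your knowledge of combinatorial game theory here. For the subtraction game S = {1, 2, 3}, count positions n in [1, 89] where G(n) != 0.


Subtraction set S = {1, 2, 3}, so G(n) = n mod 4.
G(n) = 0 when n is a multiple of 4.
Multiples of 4 in [1, 89]: 22
N-positions (nonzero Grundy) = 89 - 22 = 67

67


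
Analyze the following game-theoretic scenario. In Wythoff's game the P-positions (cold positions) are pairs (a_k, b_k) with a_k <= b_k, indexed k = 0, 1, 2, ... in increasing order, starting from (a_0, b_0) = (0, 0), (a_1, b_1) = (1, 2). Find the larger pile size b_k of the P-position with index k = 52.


By Wythoff's theorem, a_k = floor(k * phi) and b_k = floor(k * phi^2) = a_k + k, where phi = (1 + sqrt(5))/2 is the golden ratio.
phi = (1 + sqrt(5))/2 = 1.618034
phi^2 = phi + 1 = 2.618034
k = 52
k * phi^2 = 52 * 2.618034 = 136.137767
b_52 = floor(k * phi^2) = 136 (check: a_52 + k = 84 + 52 = 136)

136


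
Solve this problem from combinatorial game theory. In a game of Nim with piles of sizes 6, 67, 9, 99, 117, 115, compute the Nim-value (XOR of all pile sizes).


We need the XOR (exclusive or) of all pile sizes.
After XOR-ing pile 1 (size 6): 0 XOR 6 = 6
After XOR-ing pile 2 (size 67): 6 XOR 67 = 69
After XOR-ing pile 3 (size 9): 69 XOR 9 = 76
After XOR-ing pile 4 (size 99): 76 XOR 99 = 47
After XOR-ing pile 5 (size 117): 47 XOR 117 = 90
After XOR-ing pile 6 (size 115): 90 XOR 115 = 41
The Nim-value of this position is 41.

41


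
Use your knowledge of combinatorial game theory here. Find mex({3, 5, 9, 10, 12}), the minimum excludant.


Set = {3, 5, 9, 10, 12}
0 is NOT in the set. This is the mex.
mex = 0

0


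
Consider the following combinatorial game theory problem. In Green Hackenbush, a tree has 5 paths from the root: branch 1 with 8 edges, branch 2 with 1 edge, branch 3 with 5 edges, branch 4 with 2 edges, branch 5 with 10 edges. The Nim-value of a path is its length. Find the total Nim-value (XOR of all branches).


The tree has 5 branches from the ground vertex.
In Green Hackenbush, the Nim-value of a simple path of length k is k.
Branch 1: length 8, Nim-value = 8
Branch 2: length 1, Nim-value = 1
Branch 3: length 5, Nim-value = 5
Branch 4: length 2, Nim-value = 2
Branch 5: length 10, Nim-value = 10
Total Nim-value = XOR of all branch values:
0 XOR 8 = 8
8 XOR 1 = 9
9 XOR 5 = 12
12 XOR 2 = 14
14 XOR 10 = 4
Nim-value of the tree = 4

4


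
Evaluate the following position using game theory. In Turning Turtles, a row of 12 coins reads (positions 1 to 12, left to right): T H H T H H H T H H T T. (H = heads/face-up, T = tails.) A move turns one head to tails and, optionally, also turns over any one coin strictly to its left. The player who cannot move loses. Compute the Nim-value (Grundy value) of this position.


Coins: T H H T H H H T H H T T
Key fact: a single head at position k behaves exactly like a Nim heap of size k (turning it to T and optionally flipping a coin at j < k corresponds to moving the heap from k to j, or to 0), and heads combine as a disjunctive sum (two heads at the same place would cancel, matching j XOR j = 0). So the Nim-value is the XOR of the 1-indexed positions of the heads.
Face-up positions (1-indexed): [2, 3, 5, 6, 7, 9, 10]
XOR 0 with 2: 0 XOR 2 = 2
XOR 2 with 3: 2 XOR 3 = 1
XOR 1 with 5: 1 XOR 5 = 4
XOR 4 with 6: 4 XOR 6 = 2
XOR 2 with 7: 2 XOR 7 = 5
XOR 5 with 9: 5 XOR 9 = 12
XOR 12 with 10: 12 XOR 10 = 6
Nim-value = 6

6


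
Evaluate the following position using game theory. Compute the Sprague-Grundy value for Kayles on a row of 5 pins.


Kayles: a move removes 1 or 2 adjacent pins from a contiguous row.
Removing pins from a row of k leaves two independent rows (a, b) with a + b = k - 1 (one pin) or a + b = k - 2 (two pins); an end removal gives a = 0.
By Sprague-Grundy, G(k) = mex{ G(a) XOR G(b) } over all these splits. G(0) = 0.
G(1): splits (0,0):0^0=0 -> mex({0}) = 1
G(2): splits (0,1):0^1=1 (0,0):0^0=0 -> mex({0, 1}) = 2
G(3): splits (0,2):0^2=2 (1,1):1^1=0 (0,1):0^1=1 -> mex({0, 1, 2}) = 3
G(4): splits (0,3):0^3=3 (1,2):1^2=3 (0,2):0^2=2 (1,1):1^1=0 -> mex({0, 2, 3}) = 1
G(5): splits (0,4):0^1=1 (1,3):1^3=2 (2,2):2^2=0 (0,3):0^3=3 (1,2):1^2=3 -> mex({0, 1, 2, 3}) = 4
Therefore G(5) = 4.

4


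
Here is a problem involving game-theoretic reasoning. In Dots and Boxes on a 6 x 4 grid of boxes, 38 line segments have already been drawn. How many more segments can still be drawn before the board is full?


Grid: 6 x 4 boxes, i.e. 7 rows and 5 columns of dots.
Horizontal edges: (rows + 1) * cols = 7 * 4 = 28
Vertical edges: rows * (cols + 1) = 6 * 5 = 30
Total edges: 28 + 30 = 58
Edges drawn: 38
Remaining: 58 - 38 = 20

20


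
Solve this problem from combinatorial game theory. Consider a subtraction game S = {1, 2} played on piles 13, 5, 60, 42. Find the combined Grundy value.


Subtraction set: {1, 2}
For this subtraction set, G(n) = n mod 3 (period = max + 1 = 3).
Pile 1 (size 13): G(13) = 13 mod 3 = 1
Pile 2 (size 5): G(5) = 5 mod 3 = 2
Pile 3 (size 60): G(60) = 60 mod 3 = 0
Pile 4 (size 42): G(42) = 42 mod 3 = 0
Total Grundy value = XOR of all: 1 XOR 2 XOR 0 XOR 0 = 3

3


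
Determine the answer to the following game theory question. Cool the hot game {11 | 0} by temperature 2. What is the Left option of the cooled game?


Original game: {11 | 0} (a switch {a | b} with a > b).
Cooling by t (for t below the temperature (a - b)/2 = 11/2) taxes each move by t: {a | b} cooled by t is {a - t | b + t}.
Cooling amount: t = 2
Cooled Left option: 11 - 2 = 9
Cooled Right option: 0 + 2 = 2
Cooled game: {9 | 2}
Left option = 9

9


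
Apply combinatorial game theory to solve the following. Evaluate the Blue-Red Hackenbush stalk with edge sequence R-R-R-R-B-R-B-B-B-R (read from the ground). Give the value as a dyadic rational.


Edges (from ground): R-R-R-R-B-R-B-B-B-R
By Berlekamp's sign-expansion rule, a Blue-Red Hackenbush stalk has the value of the surreal number whose sign sequence is the edge sequence with B -> + and R -> -.
Sign sequence: ----+-+++-
Trace the sign expansion in the surreal number tree, starting from 0:
Edge 1: R (sign -) -> bounds (-inf, 0), value = -1
Edge 2: R (sign -) -> bounds (-inf, -1), value = -2
Edge 3: R (sign -) -> bounds (-inf, -2), value = -3
Edge 4: R (sign -) -> bounds (-inf, -3), value = -4
Edge 5: B (sign +) -> bounds (-4, -3), value = -7/2
Edge 6: R (sign -) -> bounds (-4, -7/2), value = -15/4
Edge 7: B (sign +) -> bounds (-15/4, -7/2), value = -29/8
Edge 8: B (sign +) -> bounds (-29/8, -7/2), value = -57/16
Edge 9: B (sign +) -> bounds (-57/16, -7/2), value = -113/32
Edge 10: R (sign -) -> bounds (-57/16, -113/32), value = -227/64
Game value = -227/64

-227/64


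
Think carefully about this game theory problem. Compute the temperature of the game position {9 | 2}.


The game is {9 | 2}, a switch {a | b} with numbers a > b.
Cooling {a | b} by t gives {a - t | b + t}, which stops being hot when a - t = b + t, i.e. at t = (a - b)/2. So the temperature of a switch is (a - b)/2.
Temperature = (Left option - Right option) / 2
= (9 - (2)) / 2
= 7 / 2
= 7/2

7/2


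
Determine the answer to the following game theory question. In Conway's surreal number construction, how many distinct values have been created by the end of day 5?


Day 0: {|} = 0 is born. Count = 1.
Day n: the number of surreal numbers born by day n is 2^(n+1) - 1.
By day 0: 2^1 - 1 = 1
By day 1: 2^2 - 1 = 3
By day 2: 2^3 - 1 = 7
By day 3: 2^4 - 1 = 15
By day 4: 2^5 - 1 = 31
By day 5: 2^6 - 1 = 63
By day 5: 63 surreal numbers.

63


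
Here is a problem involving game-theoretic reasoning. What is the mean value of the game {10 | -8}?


Game = {10 | -8}, a switch {a | b} with numbers a > b.
Its thermograph has left wall a - t and right wall b + t, which meet at t = (a - b)/2, where both equal (a + b)/2. So the mast (mean value) is at (a + b)/2.
Mean = (10 + (-8))/2 = 2/2 = 1

1


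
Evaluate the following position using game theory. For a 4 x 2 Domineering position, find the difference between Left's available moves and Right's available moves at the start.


Board is 4 x 2 (rows x cols).
Left (vertical) placements: (rows-1) * cols = 3 * 2 = 6
Right (horizontal) placements: rows * (cols-1) = 4 * 1 = 4
Advantage = Left - Right = 6 - 4 = 2

2


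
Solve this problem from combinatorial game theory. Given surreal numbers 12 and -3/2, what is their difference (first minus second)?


x = 12, y = -3/2
Converting to common denominator: 2
x = 24/2, y = -3/2
x - y = 12 - -3/2 = 27/2

27/2


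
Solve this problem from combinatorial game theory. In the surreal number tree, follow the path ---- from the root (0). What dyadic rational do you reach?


Sign expansion: ----
Rule: track bounds (lo, hi), initially (-inf, +inf). On '+', the current value becomes lo and we move to the simplest number in (value, hi): value + 1 if hi = +inf, otherwise the midpoint (value + hi)/2. On '-', the current value becomes hi and we move to value - 1 if lo = -inf, otherwise the midpoint (lo + value)/2.
Start at 0.
Step 1: sign = -, move left. Bounds: (-inf, 0). Value = -1
Step 2: sign = -, move left. Bounds: (-inf, -1). Value = -2
Step 3: sign = -, move left. Bounds: (-inf, -2). Value = -3
Step 4: sign = -, move left. Bounds: (-inf, -3). Value = -4
The surreal number with sign expansion ---- is -4.

-4


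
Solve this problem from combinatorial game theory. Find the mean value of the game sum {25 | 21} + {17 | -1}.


G1 = {25 | 21}, G2 = {17 | -1}
Each is a switch {a | b} with numbers a > b; its mean value is (a + b)/2, and mean value is additive over game sums: m(G1 + G2) = m(G1) + m(G2).
Mean of G1 = (25 + (21))/2 = 46/2 = 23
Mean of G2 = (17 + (-1))/2 = 16/2 = 8
Mean of G1 + G2 = 23 + 8 = 31

31


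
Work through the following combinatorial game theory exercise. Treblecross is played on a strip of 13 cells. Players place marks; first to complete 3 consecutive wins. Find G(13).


Treblecross: place X on empty cells; 3-in-a-row wins.
Playing within two cells of an existing X lets the opponent win at once, so sensible play treats the cells i-2..i+2 around each X as dead. The player left with no safe cell loses, so this is a normal-play take-away game on strips of safe cells.
Placing X at cell i (0-indexed) of a strip of k safe cells leaves independent strips of sizes max(0, i-2) and max(0, k-i-3). Hence G(k) = mex{ G(max(0,i-2)) XOR G(max(0,k-i-3)) : 0 <= i < k }, with G(0) = 0.
G(1): splits (0,0):0^0=0 -> mex({0}) = 1
G(2): splits (0,0):0^0=0 -> mex({0}) = 1
G(3): splits (0,0):0^0=0 -> mex({0}) = 1
G(4): splits (0,1):0^1=1 (0,0):0^0=0 -> mex({0, 1}) = 2
G(5): splits (0,2):0^1=1 (0,1):0^1=1 (0,0):0^0=0 -> mex({0, 1}) = 2
G(6) = mex({1}) = 0
G(7) = mex({0, 1, 2}) = 3
G(8) = mex({0, 1, 2}) = 3
G(9) = mex({0, 2}) = 1
G(10) = mex({0, 2, 3}) = 1
G(11) = mex({0, 3}) = 1
G(12) = mex({1, 3}) = 0
G(13) = mex({0, 1, 2, 3}) = 4
Therefore G(13) = 4.

4


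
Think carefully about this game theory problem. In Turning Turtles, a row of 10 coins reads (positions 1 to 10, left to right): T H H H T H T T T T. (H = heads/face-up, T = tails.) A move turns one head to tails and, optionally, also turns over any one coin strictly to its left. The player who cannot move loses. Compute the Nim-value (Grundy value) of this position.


Coins: T H H H T H T T T T
Key fact: a single head at position k behaves exactly like a Nim heap of size k (turning it to T and optionally flipping a coin at j < k corresponds to moving the heap from k to j, or to 0), and heads combine as a disjunctive sum (two heads at the same place would cancel, matching j XOR j = 0). So the Nim-value is the XOR of the 1-indexed positions of the heads.
Face-up positions (1-indexed): [2, 3, 4, 6]
XOR 0 with 2: 0 XOR 2 = 2
XOR 2 with 3: 2 XOR 3 = 1
XOR 1 with 4: 1 XOR 4 = 5
XOR 5 with 6: 5 XOR 6 = 3
Nim-value = 3

3


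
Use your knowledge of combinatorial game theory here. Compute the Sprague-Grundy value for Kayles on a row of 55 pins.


Kayles: a move removes 1 or 2 adjacent pins from a contiguous row.
Removing pins from a row of k leaves two independent rows (a, b) with a + b = k - 1 (one pin) or a + b = k - 2 (two pins); an end removal gives a = 0.
By Sprague-Grundy, G(k) = mex{ G(a) XOR G(b) } over all these splits. G(0) = 0.
G(1): splits (0,0):0^0=0 -> mex({0}) = 1
G(2): splits (0,1):0^1=1 (0,0):0^0=0 -> mex({0, 1}) = 2
G(3): splits (0,2):0^2=2 (1,1):1^1=0 (0,1):0^1=1 -> mex({0, 1, 2}) = 3
G(4): splits (0,3):0^3=3 (1,2):1^2=3 (0,2):0^2=2 (1,1):1^1=0 -> mex({0, 2, 3}) = 1
G(5): splits (0,4):0^1=1 (1,3):1^3=2 (2,2):2^2=0 (0,3):0^3=3 (1,2):1^2=3 -> mex({0, 1, 2, 3}) = 4
G(6) = mex({0, 1, 2, 4}) = 3
G(7) = mex({0, 1, 3, 4, 5}) = 2
G(8) = mex({0, 2, 3, 5, 6}) = 1
G(9) = mex({0, 1, 2, 3, 6, 7}) = 4
G(10) = mex({0, 1, 3, 4, 5, 7}) = 2
G(11) = mex({0, 1, 2, 3, 4, 5}) = 6
G(12) = mex({0, 1, 2, 3, 5, 6, 7}) = 4
G(13) = mex({0, 2, 3, 4, 6, 7}) = 1
G(14) = mex({0, 1, 4, 5, 6, 7}) = 2
G(15) = mex({0, 1, 2, 3, 4, 5, 6}) = 7
G(16) = mex({0, 2, 3, 5, 6, 7}) = 1
G(17) = mex({0, 1, 2, 3, 5, 6, 7}) = 4
G(18) = mex({0, 1, 2, 4, 5, 6}) = 3
G(19) = mex({0, 1, 3, 4, 5, 7}) = 2
G(20) = mex({0, 2, 3, 4, 5, 6, 7}) = 1
G(21) = mex({0, 1, 2, 3, 5, 6, 7}) = 4
G(22) = mex({0, 1, 2, 3, 4, 5, 7}) = 6
G(23) = mex({0, 1, 2, 3, 4, 5, 6}) = 7
G(24) = mex({0, 1, 2, 3, 5, 6, 7}) = 4
G(25) = mex({0, 2, 3, 4, 6, 7}) = 1
G(26) = mex({0, 1, 3, 4, 5, 6, 7}) = 2
G(27) = mex({0, 1, 2, 3, 4, 5, 6, 7}) = 8
G(28) = mex({0, 1, 2, 3, 4, 6, 7, 8}) = 5
G(29) = mex({0, 1, 2, 3, 5, 6, 7, 8, 9}) = 4
G(30) = mex({0, 1, 2, 3, 4, 5, 6, 9, 10}) = 7
G(31) = mex({0, 1, 3, 4, 5, 7, 10, 11}) = 2
G(32) = mex({0, 2, 3, 4, 5, 6, 7, 9, 11}) = 1
G(33) = mex({0, 1, 2, 3, 4, 5, 6, 7, 9, 12}) = 8
G(34) = mex({0, 1, 2, 3, 4, 5, 7, 8, 11, 12}) = 6
G(35) = mex({0, 1, 2, 3, 4, 5, 6, 8, 9, 10, 11}) = 7
G(36) = mex({0, 1, 2, 3, 5, 6, 7, 9, 10}) = 4
G(37) = mex({0, 2, 3, 4, 6, 7, 9, 10, 11, 12}) = 1
G(38) = mex({0, 1, 3, 4, 5, 6, 7, 9, 10, 11, 12}) = 2
G(39) = mex({0, 1, 2, 4, 5, 6, 7, 9, 10, 12, 14}) = 3
G(40) = mex({0, 2, 3, 4, 6, 7, 11, 12, 14}) = 1
G(41) = mex({0, 1, 2, 3, 5, 6, 7, 9, 10, 11, 12}) = 4
G(42) = mex({0, 1, 2, 3, 4, 5, 6, 9, 10}) = 7
G(43) = mex({0, 1, 3, 4, 5, 7, 9, 10, 12, 15}) = 2
G(44) = mex({0, 2, 3, 4, 5, 6, 7, 9, 10, 12, 15}) = 1
G(45) = mex({0, 1, 2, 3, 4, 5, 6, 7, 9, 10, 12, 14}) = 8
G(46) = mex({0, 1, 3, 4, 5, 7, 8, 11, 12, 14}) = 2
G(47) = mex({0, 1, 2, 3, 4, 5, 6, 8, 9, 10, 11, 12}) = 7
G(48) = mex({0, 1, 2, 3, 5, 6, 7, 9, 10}) = 4
G(49) = mex({0, 2, 3, 4, 6, 7, 9, 10, 11, 12, 15}) = 1
G(50) = mex({0, 1, 4, 5, 6, 7, 9, 11, 12, 14, 15}) = 2
G(51) = mex({0, 1, 2, 3, 4, 5, 6, 7, 9, 12, 14, 15}) = 8
G(52) = mex({0, 2, 3, 4, 5, 6, 7, 8, 11, 12, 15}) = 1
G(53) = mex({0, 1, 2, 3, 5, 6, 7, 8, 9, 10, 11, 12}) = 4
G(54) = mex({0, 1, 2, 3, 4, 5, 6, 9, 10}) = 7
G(55) = mex({0, 1, 3, 4, 5, 7, 9, 10, 11, 12}) = 2
Therefore G(55) = 2.

2
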